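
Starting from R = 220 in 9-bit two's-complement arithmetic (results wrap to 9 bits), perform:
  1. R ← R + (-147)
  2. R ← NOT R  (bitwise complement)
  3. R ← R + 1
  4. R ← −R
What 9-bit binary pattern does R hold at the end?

001001001

Start: R = 220 = 011011100.
R = 220 + (-147) = 73 = 001001001
R = NOT 001001001 = 110110110 = -74
R = -74 + 1 = -73 = 110110111
R = −(-73) = 73 = 001001001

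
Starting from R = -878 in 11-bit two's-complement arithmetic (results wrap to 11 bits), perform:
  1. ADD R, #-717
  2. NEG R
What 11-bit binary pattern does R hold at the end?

Start: R = -878 = 10010010010.
R = -878 + (-717) = -1595; wraps to 453 = 00111000101
R = −(453) = -453 = 11000111011

11000111011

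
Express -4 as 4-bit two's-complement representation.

|-4| = 4 = 0100 in 4 bits.
Invert the bits: 1011. Add 1: 1100.

1100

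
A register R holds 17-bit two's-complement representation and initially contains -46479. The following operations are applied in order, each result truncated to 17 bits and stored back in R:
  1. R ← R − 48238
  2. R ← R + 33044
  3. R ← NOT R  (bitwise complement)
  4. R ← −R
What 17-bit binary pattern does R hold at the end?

Start: R = -46479 = 10100101001110001.
R = -46479 − 48238 = -94717; wraps to 36355 = 01000111000000011
R = 36355 + 33044 = 69399; wraps to -61673 = 10000111100010111
R = NOT 10000111100010111 = 01111000011101000 = 61672
R = −(61672) = -61672 = 10000111100011000

10000111100011000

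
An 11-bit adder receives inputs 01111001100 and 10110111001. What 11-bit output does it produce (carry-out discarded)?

00110000101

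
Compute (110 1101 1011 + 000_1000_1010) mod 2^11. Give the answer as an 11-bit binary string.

  11011011011
+ 00010001010
= 11101100101

11101100101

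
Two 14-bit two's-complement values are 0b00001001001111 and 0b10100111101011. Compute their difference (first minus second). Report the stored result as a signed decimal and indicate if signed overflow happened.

6244; no overflow

0b00001001001111 → 00001001001111 = 591 (signed)
0b10100111101011 → 10100111101011 = -5653 (signed)
Subtract via negate-and-add: invert 10100111101011 + 1 = 01011000010101 (i.e. 5653).
  00001001001111
+ 01011000010101
= 01100001100100
Result 01100001100100: MSB = 0 → value 6244.
Both addends (after negating the subtrahend) are non-negative and so is the stored result: no signed overflow.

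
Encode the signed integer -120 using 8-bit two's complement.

10001000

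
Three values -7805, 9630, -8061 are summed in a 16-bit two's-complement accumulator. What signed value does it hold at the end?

-7805 + 9630 = 1825 (0000011100100001)
1825 + (-8061) = -6236 (1110011110100100)

-6236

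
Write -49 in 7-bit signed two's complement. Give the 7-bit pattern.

1001111

|-49| = 49 = 0110001 in 7 bits.
Invert the bits: 1001110. Add 1: 1001111.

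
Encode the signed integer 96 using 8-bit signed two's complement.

96 is non-negative, so write it directly in 8 bits: 01100000.

01100000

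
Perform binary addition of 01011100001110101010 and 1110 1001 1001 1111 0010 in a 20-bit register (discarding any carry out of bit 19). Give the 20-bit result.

  01011100001110101010
+ 11101001100111110010
= 01000101110110011100  (discard carry-out 1)

01000101110110011100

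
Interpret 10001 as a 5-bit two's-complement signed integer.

-15

MSB is 1, so the value is negative.
Invert: 01110. Add 1: 01111 = 15. So the value is −15.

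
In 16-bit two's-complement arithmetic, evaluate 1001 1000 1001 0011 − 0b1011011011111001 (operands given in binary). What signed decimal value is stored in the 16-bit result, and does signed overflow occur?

1001 1000 1001 0011 → 1001100010010011 = -26477 (signed)
0b1011011011111001 → 1011011011111001 = -18695 (signed)
Subtract via negate-and-add: invert 1011011011111001 + 1 = 0100100100000111 (i.e. 18695).
  1001100010010011
+ 0100100100000111
= 1110000110011010
Result 1110000110011010: MSB = 1 → 57754 − 65536 = -7782.
Addends (after negating the subtrahend) have opposite signs, so signed overflow cannot occur.

-7782; no overflow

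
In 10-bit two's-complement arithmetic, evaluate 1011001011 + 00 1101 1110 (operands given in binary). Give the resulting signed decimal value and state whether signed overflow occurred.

-87; no overflow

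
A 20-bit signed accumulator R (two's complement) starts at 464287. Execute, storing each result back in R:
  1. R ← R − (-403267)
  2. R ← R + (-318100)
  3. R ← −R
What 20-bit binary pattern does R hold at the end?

01111001110110110010

Start: R = 464287 = 01110001010110011111.
R = 464287 − (-403267) = 867554; wraps to -181022 = 11010011110011100010
R = -181022 + (-318100) = -499122 = 10000110001001001110
R = −(-499122) = 499122 = 01111001110110110010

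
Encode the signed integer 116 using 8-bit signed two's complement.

116 is non-negative, so write it directly in 8 bits: 01110100.

01110100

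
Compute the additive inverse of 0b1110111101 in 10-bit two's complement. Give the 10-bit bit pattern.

Invert: 0001000010. Add 1: 0001000011.
Check: 1110111101 = -67, 0001000011 = 67.

0001000011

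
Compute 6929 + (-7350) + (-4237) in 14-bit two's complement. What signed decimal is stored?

6929 + (-7350) = -421 (11111001011011)
-421 + (-4237) = -4658 (10110111001110)

-4658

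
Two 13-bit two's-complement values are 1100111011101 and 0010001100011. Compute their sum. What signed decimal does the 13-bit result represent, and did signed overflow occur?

1100111011101 = -1571 (signed)
0010001100011 = 1123 (signed)
  1100111011101
+ 0010001100011
= 1111001000000
Result 1111001000000: MSB = 1 → 7744 − 8192 = -448.
Addends have opposite signs, so signed overflow cannot occur.

-448; no overflow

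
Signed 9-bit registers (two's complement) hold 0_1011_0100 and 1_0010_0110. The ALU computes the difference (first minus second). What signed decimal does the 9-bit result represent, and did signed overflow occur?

0_1011_0100 → 010110100 = 180 (signed)
1_0010_0110 → 100100110 = -218 (signed)
Subtract via negate-and-add: invert 100100110 + 1 = 011011010 (i.e. 218).
  010110100
+ 011011010
= 110001110
Result 110001110: MSB = 1 → 398 − 512 = -114.
Both addends (after negating the subtrahend) are non-negative but the stored result is negative: signed overflow. The true value 180 − (-218) = 398 lies outside [-256, 255].

-114; overflow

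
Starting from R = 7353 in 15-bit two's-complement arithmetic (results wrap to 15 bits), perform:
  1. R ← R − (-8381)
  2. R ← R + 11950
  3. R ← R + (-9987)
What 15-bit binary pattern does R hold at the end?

Start: R = 7353 = 001110010111001.
R = 7353 − (-8381) = 15734 = 011110101110110
R = 15734 + 11950 = 27684; wraps to -5084 = 110110000100100
R = -5084 + (-9987) = -15071 = 100010100100001

100010100100001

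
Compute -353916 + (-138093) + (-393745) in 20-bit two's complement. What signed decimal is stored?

162822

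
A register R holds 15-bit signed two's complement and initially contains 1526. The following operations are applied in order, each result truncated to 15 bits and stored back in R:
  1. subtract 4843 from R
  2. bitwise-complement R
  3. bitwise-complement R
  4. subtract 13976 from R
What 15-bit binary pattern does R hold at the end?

Start: R = 1526 = 000010111110110.
R = 1526 − 4843 = -3317 = 111001100001011
R = NOT 111001100001011 = 000110011110100 = 3316
R = NOT 000110011110100 = 111001100001011 = -3317
R = -3317 − 13976 = -17293; wraps to 15475 = 011110001110011

011110001110011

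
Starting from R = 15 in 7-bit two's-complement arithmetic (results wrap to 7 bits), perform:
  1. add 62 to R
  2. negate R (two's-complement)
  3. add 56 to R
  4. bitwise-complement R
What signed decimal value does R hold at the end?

Start: R = 15 = 0001111.
R = 15 + 62 = 77; wraps to -51 = 1001101
R = −(-51) = 51 = 0110011
R = 51 + 56 = 107; wraps to -21 = 1101011
R = NOT 1101011 = 0010100 = 20

20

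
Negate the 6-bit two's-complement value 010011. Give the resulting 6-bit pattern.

Invert: 101100. Add 1: 101101.
Check: 010011 = 19, 101101 = -19.

101101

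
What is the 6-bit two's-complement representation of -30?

|-30| = 30 = 011110 in 6 bits.
Invert the bits: 100001. Add 1: 100010.
Check: 100010 reads as 34 − 64 = -30.

100010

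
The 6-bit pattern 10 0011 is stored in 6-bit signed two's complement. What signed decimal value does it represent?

-29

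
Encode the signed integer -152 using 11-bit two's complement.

11101101000

|-152| = 152 = 00010011000 in 11 bits.
Invert the bits: 11101100111. Add 1: 11101101000.
Check: 11101101000 reads as 1896 − 2048 = -152.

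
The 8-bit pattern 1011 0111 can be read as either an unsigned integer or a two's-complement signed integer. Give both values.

unsigned = 183, signed = -73

Unsigned: 10110111 = 183.
Signed: MSB=1 → 183 − 256 = -73.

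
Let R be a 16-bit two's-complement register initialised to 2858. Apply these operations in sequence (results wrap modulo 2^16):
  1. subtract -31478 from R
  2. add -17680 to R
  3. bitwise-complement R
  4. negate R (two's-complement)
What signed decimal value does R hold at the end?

16657

Start: R = 2858 = 0000101100101010.
R = 2858 − (-31478) = 34336; wraps to -31200 = 1000011000100000
R = -31200 + (-17680) = -48880; wraps to 16656 = 0100000100010000
R = NOT 0100000100010000 = 1011111011101111 = -16657
R = −(-16657) = 16657 = 0100000100010001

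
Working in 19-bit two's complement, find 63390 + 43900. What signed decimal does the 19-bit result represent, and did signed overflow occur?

107290; no overflow

63390 → 0001111011110011110
43900 → 0001010101101111100
  0001111011110011110
+ 0001010101101111100
= 0011010001100011010
Result 0011010001100011010: MSB = 0 → value 107290.
Both addends are non-negative and so is the stored result: no signed overflow.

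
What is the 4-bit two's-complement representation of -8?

|-8| = 8 = 1000 in 4 bits.
Invert the bits: 0111. Add 1: 1000.

1000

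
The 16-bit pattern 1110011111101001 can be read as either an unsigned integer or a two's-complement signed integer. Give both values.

unsigned = 59369, signed = -6167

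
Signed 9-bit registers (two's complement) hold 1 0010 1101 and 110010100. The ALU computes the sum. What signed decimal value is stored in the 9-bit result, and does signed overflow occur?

1 0010 1101 → 100101101 = -211 (signed)
110010100 = -108 (signed)
  100101101
+ 110010100
= 011000001  (discard carry-out 1)
Result 011000001: MSB = 0 → value 193.
Both addends are negative but the stored result is non-negative: signed overflow. The true value -211 + (-108) = -319 lies outside [-256, 255].

193; overflow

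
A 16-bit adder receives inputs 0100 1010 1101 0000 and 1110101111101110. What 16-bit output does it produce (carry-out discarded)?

0011011010111110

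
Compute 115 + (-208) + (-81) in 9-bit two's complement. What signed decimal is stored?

115 + (-208) = -93 (110100011)
-93 + (-81) = -174 (101010010)

-174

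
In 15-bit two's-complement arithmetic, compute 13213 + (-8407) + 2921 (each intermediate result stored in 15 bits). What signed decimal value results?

7727

13213 + (-8407) = 4806 (001001011000110)
4806 + 2921 = 7727 (001111000101111)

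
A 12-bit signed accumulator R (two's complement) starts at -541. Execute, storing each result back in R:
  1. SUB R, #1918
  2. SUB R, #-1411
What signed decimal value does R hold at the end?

-1048

Start: R = -541 = 110111100011.
R = -541 − 1918 = -2459; wraps to 1637 = 011001100101
R = 1637 − (-1411) = 3048; wraps to -1048 = 101111101000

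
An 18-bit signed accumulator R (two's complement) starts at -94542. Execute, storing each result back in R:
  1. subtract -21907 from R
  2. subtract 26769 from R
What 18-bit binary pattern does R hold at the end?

100111101110110100

Start: R = -94542 = 101000111010110010.
R = -94542 − (-21907) = -72635 = 101110010001000101
R = -72635 − 26769 = -99404 = 100111101110110100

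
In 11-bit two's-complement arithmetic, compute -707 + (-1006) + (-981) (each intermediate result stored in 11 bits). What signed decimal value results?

-707 + (-1006) = -1713 → wraps to 335 (00101001111)
335 + (-981) = -646 (10101111010)

-646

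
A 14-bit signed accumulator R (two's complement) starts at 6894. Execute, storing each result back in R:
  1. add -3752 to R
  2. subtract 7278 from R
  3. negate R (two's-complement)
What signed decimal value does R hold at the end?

Start: R = 6894 = 01101011101110.
R = 6894 + (-3752) = 3142 = 00110001000110
R = 3142 − 7278 = -4136 = 10111111011000
R = −(-4136) = 4136 = 01000000101000

4136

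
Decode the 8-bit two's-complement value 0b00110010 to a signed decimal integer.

50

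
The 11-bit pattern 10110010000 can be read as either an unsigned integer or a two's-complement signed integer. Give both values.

Unsigned: 10110010000 = 1424.
Signed: MSB=1 → 1424 − 2048 = -624.

unsigned = 1424, signed = -624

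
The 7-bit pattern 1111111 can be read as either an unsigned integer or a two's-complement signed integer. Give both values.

Unsigned: 1111111 = 127.
Signed: MSB=1 → 127 − 128 = -1.

unsigned = 127, signed = -1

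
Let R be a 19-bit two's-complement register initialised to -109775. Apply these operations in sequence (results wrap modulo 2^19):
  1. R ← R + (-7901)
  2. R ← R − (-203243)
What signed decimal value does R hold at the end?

85567

Start: R = -109775 = 1100101001100110001.
R = -109775 + (-7901) = -117676 = 1100011010001010100
R = -117676 − (-203243) = 85567 = 0010100111000111111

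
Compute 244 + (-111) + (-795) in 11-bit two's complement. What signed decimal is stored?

244 + (-111) = 133 (00010000101)
133 + (-795) = -662 (10101101010)

-662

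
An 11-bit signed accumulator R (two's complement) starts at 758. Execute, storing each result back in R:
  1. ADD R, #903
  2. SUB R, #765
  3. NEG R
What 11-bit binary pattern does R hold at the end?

10010000000

Start: R = 758 = 01011110110.
R = 758 + 903 = 1661; wraps to -387 = 11001111101
R = -387 − 765 = -1152; wraps to 896 = 01110000000
R = −(896) = -896 = 10010000000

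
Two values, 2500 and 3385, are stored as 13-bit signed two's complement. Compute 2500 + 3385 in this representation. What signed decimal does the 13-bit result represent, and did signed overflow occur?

2500 → 0100111000100
3385 → 0110100111001
  0100111000100
+ 0110100111001
= 1011011111101
Result 1011011111101: MSB = 1 → 5885 − 8192 = -2307.
Both addends are non-negative but the stored result is negative: signed overflow. The true value 2500 + 3385 = 5885 lies outside [-4096, 4095].

-2307; overflow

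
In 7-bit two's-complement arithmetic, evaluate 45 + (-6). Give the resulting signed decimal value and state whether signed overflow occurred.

39; no overflow

45 → 0101101
-6 → 1111010
  0101101
+ 1111010
= 0100111  (discard carry-out 1)
Result 0100111: MSB = 0 → value 39.
Addends have opposite signs, so signed overflow cannot occur.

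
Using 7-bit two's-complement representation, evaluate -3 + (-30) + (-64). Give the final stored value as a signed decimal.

31

-3 + (-30) = -33 (1011111)
-33 + (-64) = -97 → wraps to 31 (0011111)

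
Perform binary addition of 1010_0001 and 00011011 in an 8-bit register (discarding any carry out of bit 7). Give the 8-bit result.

10111100

  10100001
+ 00011011
= 10111100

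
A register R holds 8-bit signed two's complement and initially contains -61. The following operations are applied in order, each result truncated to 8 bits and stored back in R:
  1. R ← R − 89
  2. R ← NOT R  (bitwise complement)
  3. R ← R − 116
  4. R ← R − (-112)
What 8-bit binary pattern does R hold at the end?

Start: R = -61 = 11000011.
R = -61 − 89 = -150; wraps to 106 = 01101010
R = NOT 01101010 = 10010101 = -107
R = -107 − 116 = -223; wraps to 33 = 00100001
R = 33 − (-112) = 145; wraps to -111 = 10010001

10010001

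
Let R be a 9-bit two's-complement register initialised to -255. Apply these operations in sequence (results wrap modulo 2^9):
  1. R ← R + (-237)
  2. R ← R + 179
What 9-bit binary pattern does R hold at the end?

Start: R = -255 = 100000001.
R = -255 + (-237) = -492; wraps to 20 = 000010100
R = 20 + 179 = 199 = 011000111

011000111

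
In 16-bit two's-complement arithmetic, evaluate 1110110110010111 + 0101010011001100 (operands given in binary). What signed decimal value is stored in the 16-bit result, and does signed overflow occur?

1110110110010111 = -4713 (signed)
0101010011001100 = 21708 (signed)
  1110110110010111
+ 0101010011001100
= 0100001001100011  (discard carry-out 1)
Result 0100001001100011: MSB = 0 → value 16995.
Addends have opposite signs, so signed overflow cannot occur.

16995; no overflow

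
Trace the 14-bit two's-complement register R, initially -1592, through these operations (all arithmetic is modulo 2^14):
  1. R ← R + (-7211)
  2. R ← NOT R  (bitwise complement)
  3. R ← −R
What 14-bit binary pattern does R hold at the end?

01110110011110

Start: R = -1592 = 11100111001000.
R = -1592 + (-7211) = -8803; wraps to 7581 = 01110110011101
R = NOT 01110110011101 = 10001001100010 = -7582
R = −(-7582) = 7582 = 01110110011110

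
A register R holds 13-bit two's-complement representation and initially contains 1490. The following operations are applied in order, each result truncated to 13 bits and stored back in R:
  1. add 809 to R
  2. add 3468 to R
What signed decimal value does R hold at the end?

-2425

Start: R = 1490 = 0010111010010.
R = 1490 + 809 = 2299 = 0100011111011
R = 2299 + 3468 = 5767; wraps to -2425 = 1011010000111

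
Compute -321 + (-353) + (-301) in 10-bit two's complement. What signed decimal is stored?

49

-321 + (-353) = -674 → wraps to 350 (0101011110)
350 + (-301) = 49 (0000110001)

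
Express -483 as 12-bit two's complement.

111000011101

|-483| = 483 = 000111100011 in 12 bits.
Invert the bits: 111000011100. Add 1: 111000011101.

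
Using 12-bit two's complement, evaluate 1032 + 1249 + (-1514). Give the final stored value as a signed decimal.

767

1032 + 1249 = 2281 → wraps to -1815 (100011101001)
-1815 + (-1514) = -3329 → wraps to 767 (001011111111)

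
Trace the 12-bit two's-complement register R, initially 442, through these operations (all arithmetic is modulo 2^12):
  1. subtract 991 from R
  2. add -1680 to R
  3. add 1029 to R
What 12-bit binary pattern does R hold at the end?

101101010000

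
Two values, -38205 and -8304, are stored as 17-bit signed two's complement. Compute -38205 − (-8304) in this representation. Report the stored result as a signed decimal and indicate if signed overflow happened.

-29901; no overflow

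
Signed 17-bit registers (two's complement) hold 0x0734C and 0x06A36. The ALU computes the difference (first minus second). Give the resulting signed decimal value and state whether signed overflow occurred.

0x0734C = 00111001101001100 = 29516 (signed)
0x06A36 = 00110101000110110 = 27190 (signed)
Subtract via negate-and-add: invert 00110101000110110 + 1 = 11001010111001010 (i.e. -27190).
  00111001101001100
+ 11001010111001010
= 00000100100010110  (discard carry-out 1)
Result 00000100100010110: MSB = 0 → value 2326.
Addends (after negating the subtrahend) have opposite signs, so signed overflow cannot occur.

2326; no overflow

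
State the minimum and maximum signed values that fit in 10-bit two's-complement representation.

Minimum: −2^9 = -512.
Maximum: 2^9 − 1 = 511.

min = -512, max = 511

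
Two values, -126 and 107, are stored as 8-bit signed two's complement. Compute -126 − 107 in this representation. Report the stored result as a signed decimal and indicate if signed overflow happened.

23; overflow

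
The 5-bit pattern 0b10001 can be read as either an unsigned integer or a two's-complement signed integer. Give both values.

Unsigned: 10001 = 17.
Signed: MSB=1 → 17 − 32 = -15.

unsigned = 17, signed = -15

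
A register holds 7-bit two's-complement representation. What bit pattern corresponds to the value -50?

1001110

|-50| = 50 = 0110010 in 7 bits.
Invert the bits: 1001101. Add 1: 1001110.
Check: 1001110 reads as 78 − 128 = -50.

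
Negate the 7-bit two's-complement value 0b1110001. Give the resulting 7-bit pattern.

Invert: 0001110. Add 1: 0001111.
Check: 1110001 = -15, 0001111 = 15.

0001111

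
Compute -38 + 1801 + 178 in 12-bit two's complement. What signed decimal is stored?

-38 + 1801 = 1763 (011011100011)
1763 + 178 = 1941 (011110010101)

1941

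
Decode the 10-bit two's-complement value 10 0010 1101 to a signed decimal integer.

-467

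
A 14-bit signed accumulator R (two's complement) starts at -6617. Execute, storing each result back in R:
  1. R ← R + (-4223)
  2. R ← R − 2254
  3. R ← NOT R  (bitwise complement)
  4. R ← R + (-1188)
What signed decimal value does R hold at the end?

-4479

Start: R = -6617 = 10011000100111.
R = -6617 + (-4223) = -10840; wraps to 5544 = 01010110101000
R = 5544 − 2254 = 3290 = 00110011011010
R = NOT 00110011011010 = 11001100100101 = -3291
R = -3291 + (-1188) = -4479 = 10111010000001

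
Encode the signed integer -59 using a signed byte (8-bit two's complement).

|-59| = 59 = 00111011 in 8 bits.
Invert the bits: 11000100. Add 1: 11000101.

11000101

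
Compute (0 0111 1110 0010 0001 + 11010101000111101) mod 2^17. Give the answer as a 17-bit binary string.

00010100001011110

  00111111000100001
+ 11010101000111101
= 00010100001011110  (discard carry-out 1)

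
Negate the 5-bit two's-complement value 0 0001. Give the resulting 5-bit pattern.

11111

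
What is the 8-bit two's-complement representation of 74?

01001010

74 is non-negative, so write it directly in 8 bits: 01001010.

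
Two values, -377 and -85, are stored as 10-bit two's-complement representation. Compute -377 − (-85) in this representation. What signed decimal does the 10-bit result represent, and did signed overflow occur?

-292; no overflow

-377 → 1010000111
-85 → 1110101011
Subtract via negate-and-add: invert 1110101011 + 1 = 0001010101 (i.e. 85).
  1010000111
+ 0001010101
= 1011011100
Result 1011011100: MSB = 1 → 732 − 1024 = -292.
Addends (after negating the subtrahend) have opposite signs, so signed overflow cannot occur.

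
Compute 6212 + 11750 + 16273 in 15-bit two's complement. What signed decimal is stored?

1467

6212 + 11750 = 17962 → wraps to -14806 (100011000101010)
-14806 + 16273 = 1467 (000010110111011)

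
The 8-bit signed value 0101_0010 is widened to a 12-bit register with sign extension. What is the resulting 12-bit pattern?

000001010010

MSB of 01010010 is 0; replicate it into the new high bits.
0000|01010010 → 000001010010 (still 82).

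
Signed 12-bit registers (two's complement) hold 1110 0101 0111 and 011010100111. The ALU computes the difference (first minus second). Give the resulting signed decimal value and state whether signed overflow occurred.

1110 0101 0111 → 111001010111 = -425 (signed)
011010100111 = 1703 (signed)
Subtract via negate-and-add: invert 011010100111 + 1 = 100101011001 (i.e. -1703).
  111001010111
+ 100101011001
= 011110110000  (discard carry-out 1)
Result 011110110000: MSB = 0 → value 1968.
Both addends (after negating the subtrahend) are negative but the stored result is non-negative: signed overflow. The true value -425 − 1703 = -2128 lies outside [-2048, 2047].

1968; overflow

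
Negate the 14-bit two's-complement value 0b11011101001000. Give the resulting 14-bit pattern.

00100010111000

Invert: 00100010110111. Add 1: 00100010111000.
Check: 11011101001000 = -2232, 00100010111000 = 2232.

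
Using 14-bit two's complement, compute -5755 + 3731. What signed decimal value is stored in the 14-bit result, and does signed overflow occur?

-5755 → 10100110000101
3731 → 00111010010011
  10100110000101
+ 00111010010011
= 11100000011000
Result 11100000011000: MSB = 1 → 14360 − 16384 = -2024.
Addends have opposite signs, so signed overflow cannot occur.

-2024; no overflow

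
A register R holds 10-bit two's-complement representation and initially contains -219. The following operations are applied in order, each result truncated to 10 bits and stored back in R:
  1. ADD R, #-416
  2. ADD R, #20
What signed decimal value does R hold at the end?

Start: R = -219 = 1100100101.
R = -219 + (-416) = -635; wraps to 389 = 0110000101
R = 389 + 20 = 409 = 0110011001

409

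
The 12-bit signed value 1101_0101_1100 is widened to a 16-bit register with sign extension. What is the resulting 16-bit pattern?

1111110101011100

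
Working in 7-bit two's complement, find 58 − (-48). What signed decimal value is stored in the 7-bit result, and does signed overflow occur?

-22; overflow

58 → 0111010
-48 → 1010000
Subtract via negate-and-add: invert 1010000 + 1 = 0110000 (i.e. 48).
  0111010
+ 0110000
= 1101010
Result 1101010: MSB = 1 → 106 − 128 = -22.
Both addends (after negating the subtrahend) are non-negative but the stored result is negative: signed overflow. The true value 58 − (-48) = 106 lies outside [-64, 63].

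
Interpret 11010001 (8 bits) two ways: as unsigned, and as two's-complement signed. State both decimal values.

unsigned = 209, signed = -47

Unsigned: 11010001 = 209.
Signed: MSB=1 → 209 − 256 = -47.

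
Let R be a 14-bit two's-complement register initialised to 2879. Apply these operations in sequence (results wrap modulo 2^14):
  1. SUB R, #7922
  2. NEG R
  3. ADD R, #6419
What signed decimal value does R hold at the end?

-4922

Start: R = 2879 = 00101100111111.
R = 2879 − 7922 = -5043 = 10110001001101
R = −(-5043) = 5043 = 01001110110011
R = 5043 + 6419 = 11462; wraps to -4922 = 10110011000110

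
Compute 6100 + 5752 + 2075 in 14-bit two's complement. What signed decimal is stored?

-2457

6100 + 5752 = 11852 → wraps to -4532 (10111001001100)
-4532 + 2075 = -2457 (11011001100111)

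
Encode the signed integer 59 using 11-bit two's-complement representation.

00000111011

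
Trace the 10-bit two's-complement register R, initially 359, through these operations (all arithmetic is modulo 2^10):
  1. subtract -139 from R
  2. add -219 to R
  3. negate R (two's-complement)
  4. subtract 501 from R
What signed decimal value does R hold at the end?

Start: R = 359 = 0101100111.
R = 359 − (-139) = 498 = 0111110010
R = 498 + (-219) = 279 = 0100010111
R = −(279) = -279 = 1011101001
R = -279 − 501 = -780; wraps to 244 = 0011110100

244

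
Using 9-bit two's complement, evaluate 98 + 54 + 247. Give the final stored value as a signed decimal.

98 + 54 = 152 (010011000)
152 + 247 = 399 → wraps to -113 (110001111)

-113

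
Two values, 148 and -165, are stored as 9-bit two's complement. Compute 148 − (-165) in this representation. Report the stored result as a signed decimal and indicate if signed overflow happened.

-199; overflow

148 → 010010100
-165 → 101011011
Subtract via negate-and-add: invert 101011011 + 1 = 010100101 (i.e. 165).
  010010100
+ 010100101
= 100111001
Result 100111001: MSB = 1 → 313 − 512 = -199.
Both addends (after negating the subtrahend) are non-negative but the stored result is negative: signed overflow. The true value 148 − (-165) = 313 lies outside [-256, 255].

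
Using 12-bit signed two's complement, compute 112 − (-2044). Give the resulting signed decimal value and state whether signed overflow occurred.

112 → 000001110000
-2044 → 100000000100
Subtract via negate-and-add: invert 100000000100 + 1 = 011111111100 (i.e. 2044).
  000001110000
+ 011111111100
= 100001101100
Result 100001101100: MSB = 1 → 2156 − 4096 = -1940.
Both addends (after negating the subtrahend) are non-negative but the stored result is negative: signed overflow. The true value 112 − (-2044) = 2156 lies outside [-2048, 2047].

-1940; overflow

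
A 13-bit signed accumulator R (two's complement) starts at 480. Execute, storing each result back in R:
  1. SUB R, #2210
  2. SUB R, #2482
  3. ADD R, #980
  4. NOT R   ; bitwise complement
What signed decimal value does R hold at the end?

3231

Start: R = 480 = 0000111100000.
R = 480 − 2210 = -1730 = 1100100111110
R = -1730 − 2482 = -4212; wraps to 3980 = 0111110001100
R = 3980 + 980 = 4960; wraps to -3232 = 1001101100000
R = NOT 1001101100000 = 0110010011111 = 3231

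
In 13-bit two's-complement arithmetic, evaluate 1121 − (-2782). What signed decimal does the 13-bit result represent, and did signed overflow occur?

3903; no overflow

1121 → 0010001100001
-2782 → 1010100100010
Subtract via negate-and-add: invert 1010100100010 + 1 = 0101011011110 (i.e. 2782).
  0010001100001
+ 0101011011110
= 0111100111111
Result 0111100111111: MSB = 0 → value 3903.
Both addends (after negating the subtrahend) are non-negative and so is the stored result: no signed overflow.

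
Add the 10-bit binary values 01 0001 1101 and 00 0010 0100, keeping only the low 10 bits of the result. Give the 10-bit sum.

0101000001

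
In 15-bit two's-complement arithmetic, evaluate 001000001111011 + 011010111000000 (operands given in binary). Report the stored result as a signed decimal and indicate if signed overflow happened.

-14789; overflow

001000001111011 = 4219 (signed)
011010111000000 = 13760 (signed)
  001000001111011
+ 011010111000000
= 100011000111011
Result 100011000111011: MSB = 1 → 17979 − 32768 = -14789.
Both addends are non-negative but the stored result is negative: signed overflow. The true value 4219 + 13760 = 17979 lies outside [-16384, 16383].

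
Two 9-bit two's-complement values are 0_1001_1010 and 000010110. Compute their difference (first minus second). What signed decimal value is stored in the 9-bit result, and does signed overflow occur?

132; no overflow

0_1001_1010 → 010011010 = 154 (signed)
000010110 = 22 (signed)
Subtract via negate-and-add: invert 000010110 + 1 = 111101010 (i.e. -22).
  010011010
+ 111101010
= 010000100  (discard carry-out 1)
Result 010000100: MSB = 0 → value 132.
Addends (after negating the subtrahend) have opposite signs, so signed overflow cannot occur.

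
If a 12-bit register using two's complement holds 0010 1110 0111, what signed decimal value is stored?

MSB is 0, so the value is non-negative: 001011100111 = 743.

743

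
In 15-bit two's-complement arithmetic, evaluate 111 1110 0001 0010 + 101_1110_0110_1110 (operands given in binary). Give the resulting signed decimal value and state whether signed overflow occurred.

-9088; no overflow

111 1110 0001 0010 → 111111000010010 = -494 (signed)
101_1110_0110_1110 → 101111001101110 = -8594 (signed)
  111111000010010
+ 101111001101110
= 101110010000000  (discard carry-out 1)
Result 101110010000000: MSB = 1 → 23680 − 32768 = -9088.
Both addends are negative and so is the stored result: no signed overflow.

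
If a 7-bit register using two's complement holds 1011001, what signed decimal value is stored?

-39

MSB is 1, so the value is negative.
Invert: 0100110. Add 1: 0100111 = 39. So the value is −39.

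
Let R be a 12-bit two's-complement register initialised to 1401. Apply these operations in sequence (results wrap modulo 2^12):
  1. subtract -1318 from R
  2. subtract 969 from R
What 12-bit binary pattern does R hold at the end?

Start: R = 1401 = 010101111001.
R = 1401 − (-1318) = 2719; wraps to -1377 = 101010011111
R = -1377 − 969 = -2346; wraps to 1750 = 011011010110

011011010110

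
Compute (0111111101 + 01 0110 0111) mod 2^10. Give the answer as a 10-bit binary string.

1101100100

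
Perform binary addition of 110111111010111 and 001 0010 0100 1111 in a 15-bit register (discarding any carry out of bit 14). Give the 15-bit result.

000001000100110

  110111111010111
+ 001001001001111
= 000001000100110  (discard carry-out 1)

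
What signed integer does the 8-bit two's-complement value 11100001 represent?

MSB is 1, so the value is negative.
Unsigned reading: 225. Subtract 2^8 = 256: 225 − 256 = -31.

-31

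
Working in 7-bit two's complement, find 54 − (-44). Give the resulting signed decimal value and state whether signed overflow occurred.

54 → 0110110
-44 → 1010100
Subtract via negate-and-add: invert 1010100 + 1 = 0101100 (i.e. 44).
  0110110
+ 0101100
= 1100010
Result 1100010: MSB = 1 → 98 − 128 = -30.
Both addends (after negating the subtrahend) are non-negative but the stored result is negative: signed overflow. The true value 54 − (-44) = 98 lies outside [-64, 63].

-30; overflow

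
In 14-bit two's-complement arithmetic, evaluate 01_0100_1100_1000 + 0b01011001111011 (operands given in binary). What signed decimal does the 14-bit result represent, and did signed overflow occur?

01_0100_1100_1000 → 01010011001000 = 5320 (signed)
0b01011001111011 → 01011001111011 = 5755 (signed)
  01010011001000
+ 01011001111011
= 10101101000011
Result 10101101000011: MSB = 1 → 11075 − 16384 = -5309.
Both addends are non-negative but the stored result is negative: signed overflow. The true value 5320 + 5755 = 11075 lies outside [-8192, 8191].

-5309; overflow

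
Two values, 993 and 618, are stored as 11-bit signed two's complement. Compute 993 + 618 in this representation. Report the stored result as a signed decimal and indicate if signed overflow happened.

993 → 01111100001
618 → 01001101010
  01111100001
+ 01001101010
= 11001001011
Result 11001001011: MSB = 1 → 1611 − 2048 = -437.
Both addends are non-negative but the stored result is negative: signed overflow. The true value 993 + 618 = 1611 lies outside [-1024, 1023].

-437; overflow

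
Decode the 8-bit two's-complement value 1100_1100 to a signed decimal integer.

-52

MSB is 1, so the value is negative.
Invert: 00110011. Add 1: 00110100 = 52. So the value is −52.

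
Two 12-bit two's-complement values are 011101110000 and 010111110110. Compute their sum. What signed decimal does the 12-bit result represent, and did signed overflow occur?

-666; overflow

011101110000 = 1904 (signed)
010111110110 = 1526 (signed)
  011101110000
+ 010111110110
= 110101100110
Result 110101100110: MSB = 1 → 3430 − 4096 = -666.
Both addends are non-negative but the stored result is negative: signed overflow. The true value 1904 + 1526 = 3430 lies outside [-2048, 2047].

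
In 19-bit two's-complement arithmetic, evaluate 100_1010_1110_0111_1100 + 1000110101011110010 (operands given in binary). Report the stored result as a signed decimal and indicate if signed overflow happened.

72046; overflow

100_1010_1110_0111_1100 → 1001010111001111100 = -217476 (signed)
1000110101011110010 = -234766 (signed)
  1001010111001111100
+ 1000110101011110010
= 0010001100101101110  (discard carry-out 1)
Result 0010001100101101110: MSB = 0 → value 72046.
Both addends are negative but the stored result is non-negative: signed overflow. The true value -217476 + (-234766) = -452242 lies outside [-262144, 262143].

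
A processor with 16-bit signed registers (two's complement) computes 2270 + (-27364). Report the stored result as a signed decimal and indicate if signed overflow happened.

-25094; no overflow

2270 → 0000100011011110
-27364 → 1001010100011100
  0000100011011110
+ 1001010100011100
= 1001110111111010
Result 1001110111111010: MSB = 1 → 40442 − 65536 = -25094.
Addends have opposite signs, so signed overflow cannot occur.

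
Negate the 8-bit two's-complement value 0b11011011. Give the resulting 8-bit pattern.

Invert: 00100100. Add 1: 00100101.
Check: 11011011 = -37, 00100101 = 37.

00100101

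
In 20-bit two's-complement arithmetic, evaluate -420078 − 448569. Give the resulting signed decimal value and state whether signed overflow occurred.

179929; overflow

-420078 → 10011001011100010010
448569 → 01101101100000111001
Subtract via negate-and-add: invert 01101101100000111001 + 1 = 10010010011111000111 (i.e. -448569).
  10011001011100010010
+ 10010010011111000111
= 00101011111011011001  (discard carry-out 1)
Result 00101011111011011001: MSB = 0 → value 179929.
Both addends (after negating the subtrahend) are negative but the stored result is non-negative: signed overflow. The true value -420078 − 448569 = -868647 lies outside [-524288, 524287].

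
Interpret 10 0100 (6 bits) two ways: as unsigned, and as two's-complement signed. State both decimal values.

Unsigned: 100100 = 36.
Signed: MSB=1 → 36 − 64 = -28.

unsigned = 36, signed = -28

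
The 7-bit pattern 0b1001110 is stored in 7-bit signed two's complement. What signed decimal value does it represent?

-50

MSB is 1, so the value is negative.
Unsigned reading: 78. Subtract 2^7 = 128: 78 − 128 = -50.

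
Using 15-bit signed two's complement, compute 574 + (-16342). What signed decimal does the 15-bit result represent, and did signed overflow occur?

-15768; no overflow

574 → 000001000111110
-16342 → 100000000101010
  000001000111110
+ 100000000101010
= 100001001101000
Result 100001001101000: MSB = 1 → 17000 − 32768 = -15768.
Addends have opposite signs, so signed overflow cannot occur.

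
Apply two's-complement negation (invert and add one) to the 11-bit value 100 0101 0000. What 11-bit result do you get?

01110110000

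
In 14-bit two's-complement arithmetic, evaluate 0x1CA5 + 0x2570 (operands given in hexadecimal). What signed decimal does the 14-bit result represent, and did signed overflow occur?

0x1CA5 = 01110010100101 = 7333 (signed)
0x2570 = 10010101110000 = -6800 (signed)
  01110010100101
+ 10010101110000
= 00001000010101  (discard carry-out 1)
Result 00001000010101: MSB = 0 → value 533.
Addends have opposite signs, so signed overflow cannot occur.

533; no overflow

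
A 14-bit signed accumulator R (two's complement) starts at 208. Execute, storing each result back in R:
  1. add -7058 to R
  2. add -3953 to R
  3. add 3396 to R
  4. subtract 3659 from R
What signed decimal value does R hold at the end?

5318

Start: R = 208 = 00000011010000.
R = 208 + (-7058) = -6850 = 10010100111110
R = -6850 + (-3953) = -10803; wraps to 5581 = 01010111001101
R = 5581 + 3396 = 8977; wraps to -7407 = 10001100010001
R = -7407 − 3659 = -11066; wraps to 5318 = 01010011000110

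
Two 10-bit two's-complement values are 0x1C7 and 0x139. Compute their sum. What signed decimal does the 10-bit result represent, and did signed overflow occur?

0x1C7 = 0111000111 = 455 (signed)
0x139 = 0100111001 = 313 (signed)
  0111000111
+ 0100111001
= 1100000000
Result 1100000000: MSB = 1 → 768 − 1024 = -256.
Both addends are non-negative but the stored result is negative: signed overflow. The true value 455 + 313 = 768 lies outside [-512, 511].

-256; overflow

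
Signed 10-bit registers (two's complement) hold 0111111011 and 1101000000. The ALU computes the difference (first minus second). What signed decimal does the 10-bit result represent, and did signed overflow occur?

0111111011 = 507 (signed)
1101000000 = -192 (signed)
Subtract via negate-and-add: invert 1101000000 + 1 = 0011000000 (i.e. 192).
  0111111011
+ 0011000000
= 1010111011
Result 1010111011: MSB = 1 → 699 − 1024 = -325.
Both addends (after negating the subtrahend) are non-negative but the stored result is negative: signed overflow. The true value 507 − (-192) = 699 lies outside [-512, 511].

-325; overflow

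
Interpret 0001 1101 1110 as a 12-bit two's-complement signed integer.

478

MSB is 0, so the value is non-negative: 000111011110 = 478.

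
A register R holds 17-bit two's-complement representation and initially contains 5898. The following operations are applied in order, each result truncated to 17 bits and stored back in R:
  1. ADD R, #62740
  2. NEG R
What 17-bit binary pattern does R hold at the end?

Start: R = 5898 = 00001011100001010.
R = 5898 + 62740 = 68638; wraps to -62434 = 10000110000011110
R = −(-62434) = 62434 = 01111001111100010

01111001111100010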